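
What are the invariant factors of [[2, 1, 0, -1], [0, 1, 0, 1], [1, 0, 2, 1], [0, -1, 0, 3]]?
The Jordan structure of A has elementary divisors (x - 2)^2, (x - 2)^2. Arranging the block sizes at each eigenvalue in decreasing order and taking row products gives the invariant factors.

Invariant factors (smallest first, each dividing the next): (x - 2)^2, (x - 2)^2.

Check: the last factor (x - 2)^2 is the minimal polynomial, and the product (x - 2)^4 is the characteristic polynomial.

(x - 2)^2, (x - 2)^2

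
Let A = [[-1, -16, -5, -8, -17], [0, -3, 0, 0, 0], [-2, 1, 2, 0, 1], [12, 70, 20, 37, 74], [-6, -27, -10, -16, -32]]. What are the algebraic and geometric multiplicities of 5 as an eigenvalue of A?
The characteristic polynomial is (x - 5)(x - 2)^2(x + 3)^2, so the factor x - 5 appears with exponent 1: the algebraic multiplicity is 1.

rank(A - 5I) = 4, so the eigenspace has dimension 5 - 4 = 1: the geometric multiplicity is 1.

algebraic multiplicity 1, geometric multiplicity 1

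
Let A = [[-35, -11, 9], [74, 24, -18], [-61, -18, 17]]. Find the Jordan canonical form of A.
The characteristic polynomial is det(xI - A) = (x - 2)^3, so the eigenvalues are 2 (algebraic multiplicity 3).

For λ = 2: rank(A - 2I) = 2, rank((A - 2I)^2) = 1, rank((A - 2I)^3) = 0. The eigenspace has dimension 3 - 2 = 1, so there is 1 Jordan block; the rank sequence gives block sizes [3].

Assembling the blocks gives the Jordan form J above.

J = [[2, 1, 0], [0, 2, 1], [0, 0, 2]]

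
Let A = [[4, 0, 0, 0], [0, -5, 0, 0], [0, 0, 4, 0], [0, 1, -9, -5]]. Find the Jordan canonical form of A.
J = [[-5, 1, 0, 0], [0, -5, 0, 0], [0, 0, 4, 0], [0, 0, 0, 4]]

The characteristic polynomial is det(xI - A) = (x - 4)^2(x + 5)^2, so the eigenvalues are -5 (algebraic multiplicity 2), 4 (algebraic multiplicity 2).

For λ = -5: rank(A + 5I) = 3, rank((A + 5I)^2) = 2. The eigenspace has dimension 4 - 3 = 1, so there is 1 Jordan block; the rank sequence gives block sizes [2].

For λ = 4: rank(A - 4I) = 2. The eigenspace has dimension 4 - 2 = 2, so there are 2 Jordan blocks; the rank sequence gives block sizes [1, 1].

Assembling the blocks gives the Jordan form J above.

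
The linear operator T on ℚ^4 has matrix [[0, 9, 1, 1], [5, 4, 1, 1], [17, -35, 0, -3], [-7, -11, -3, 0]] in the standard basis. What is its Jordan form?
The characteristic polynomial is det(xI - A) = (x - 3)^3(x + 5), so the eigenvalues are -5 (algebraic multiplicity 1), 3 (algebraic multiplicity 3).

For λ = -5: algebraic multiplicity 1 gives one 1×1 block.

For λ = 3: rank(A - 3I) = 2, rank((A - 3I)^2) = 1. The eigenspace has dimension 4 - 2 = 2, so there are 2 Jordan blocks; the rank sequence gives block sizes [2, 1].

Assembling the blocks gives the Jordan form J above.

J = [[-5, 0, 0, 0], [0, 3, 1, 0], [0, 0, 3, 0], [0, 0, 0, 3]]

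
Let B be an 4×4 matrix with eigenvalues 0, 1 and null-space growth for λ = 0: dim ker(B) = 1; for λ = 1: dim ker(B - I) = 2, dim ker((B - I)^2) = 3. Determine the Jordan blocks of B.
Jordan blocks: (0, 1), (1, 2), (1, 1)

λ = 0: successive nullity increments [1] count blocks of size ≥ k; block sizes are [1].
λ = 1: successive nullity increments [2, 1] count blocks of size ≥ k; block sizes are [2, 1].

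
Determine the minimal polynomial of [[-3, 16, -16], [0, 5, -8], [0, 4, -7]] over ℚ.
m_A(x) = (x - 1)(x + 3)

The characteristic polynomial factors as (x - 1)(x + 3)^2. The minimal polynomial is ∏(x - λ)^{k_λ} where k_λ is the size of the largest Jordan block at λ.

For λ = -3: rank(A + 3I) = 1, and the largest Jordan block has size 1 (the smallest k with rank((A + 3I)^k) = rank((A + 3I)^(k+1))).
For λ = 1: rank(A - I) = 2, and the largest Jordan block has size 1 (the smallest k with rank((A - I)^k) = rank((A - I)^(k+1))).

So m_A(x) = (x - 1)(x + 3).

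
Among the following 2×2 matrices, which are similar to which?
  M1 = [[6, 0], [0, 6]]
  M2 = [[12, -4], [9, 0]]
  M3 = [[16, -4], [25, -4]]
2 classes: {M1}, {M2, M3}

Characteristic polynomials: χ_{M1} = (x - 6)^2, χ_{M2} = (x - 6)^2, χ_{M3} = (x - 6)^2.

{M1}: invariant factors x - 6, x - 6.

{M2, M3}: invariant factors (x - 6)^2.

Matrices are similar if and only if their invariant-factor lists agree; the partition into similarity classes is {M1}, {M2, M3}.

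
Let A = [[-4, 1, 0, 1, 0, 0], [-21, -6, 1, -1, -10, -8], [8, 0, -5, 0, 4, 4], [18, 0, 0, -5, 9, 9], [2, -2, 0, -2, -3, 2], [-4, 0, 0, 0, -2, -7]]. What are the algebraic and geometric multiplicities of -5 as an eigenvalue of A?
algebraic multiplicity 6, geometric multiplicity 3

The characteristic polynomial is (x + 5)^6, so the factor x + 5 appears with exponent 6: the algebraic multiplicity is 6.

rank(A + 5I) = 3, so the eigenspace has dimension 6 - 3 = 3: the geometric multiplicity is 3.

Since 3 < 6, A is not diagonalizable.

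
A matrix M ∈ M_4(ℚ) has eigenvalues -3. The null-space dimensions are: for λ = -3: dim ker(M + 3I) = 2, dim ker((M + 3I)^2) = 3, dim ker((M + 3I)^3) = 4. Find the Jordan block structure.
Jordan blocks: (-3, 3), (-3, 1)

λ = -3: successive nullity increments [2, 1, 1] count blocks of size ≥ k; block sizes are [3, 1].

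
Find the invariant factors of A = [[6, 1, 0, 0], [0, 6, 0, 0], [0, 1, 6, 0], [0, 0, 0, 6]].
The Jordan structure of A has elementary divisors (x - 6)^2, (x - 6), (x - 6). Arranging the block sizes at each eigenvalue in decreasing order and taking row products gives the invariant factors.

Invariant factors (smallest first, each dividing the next): x - 6, x - 6, (x - 6)^2.

Check: the last factor (x - 6)^2 is the minimal polynomial, and the product (x - 6)^4 is the characteristic polynomial.

x - 6, x - 6, (x - 6)^2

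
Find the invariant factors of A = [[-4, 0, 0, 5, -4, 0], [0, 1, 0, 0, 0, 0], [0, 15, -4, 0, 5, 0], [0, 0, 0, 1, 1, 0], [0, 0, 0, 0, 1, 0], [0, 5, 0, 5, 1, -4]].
x + 4, (x - 1)(x + 4), (x - 1)^2(x + 4)

The Jordan structure of A has elementary divisors (x + 4), (x + 4), (x + 4), (x - 1)^2, (x - 1). Arranging the block sizes at each eigenvalue in decreasing order and taking row products gives the invariant factors.

Invariant factors (smallest first, each dividing the next): x + 4, (x - 1)(x + 4), (x - 1)^2(x + 4).

Check: the last factor (x - 1)^2(x + 4) is the minimal polynomial, and the product (x - 1)^3(x + 4)^3 is the characteristic polynomial.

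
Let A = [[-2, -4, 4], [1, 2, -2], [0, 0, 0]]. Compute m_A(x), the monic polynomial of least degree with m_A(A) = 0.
m_A(x) = x^2

The characteristic polynomial factors as x^3. The minimal polynomial is ∏(x - λ)^{k_λ} where k_λ is the size of the largest Jordan block at λ.

For λ = 0: rank(A) = 1, and the largest Jordan block has size 2 (the smallest k with rank(A^k) = rank(A^(k+1))).

So m_A(x) = x^2.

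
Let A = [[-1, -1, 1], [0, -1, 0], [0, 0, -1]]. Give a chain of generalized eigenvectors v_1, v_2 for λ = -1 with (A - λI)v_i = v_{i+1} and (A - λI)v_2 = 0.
v_1 = [[0, 0, 1]]^T, v_2 = [[1, 0, 0]]^T

We seek v_1 ∈ ker((A + I)^2) \ ker(A + I), then set v_{i+1} = (A + I) v_i.

One such chain is v_1 = [[0, 0, 1]]^T, v_2 = [[1, 0, 0]]^T. Check: (A + I) v_2 = [[0, 0, 0]]^T = 0.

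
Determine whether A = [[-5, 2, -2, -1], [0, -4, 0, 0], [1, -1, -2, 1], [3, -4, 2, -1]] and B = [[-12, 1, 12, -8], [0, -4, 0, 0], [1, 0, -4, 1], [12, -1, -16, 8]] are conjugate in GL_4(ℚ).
Yes.

Two matrices over a field are similar if and only if they have the same invariant factors.

Both A and B have characteristic polynomial (x + 2)^2(x + 4)^2 and minimal polynomial (x + 2)^2(x + 4)^2. Computing further, both have invariant factors (x + 2)^2(x + 4)^2. Hence A and B are similar.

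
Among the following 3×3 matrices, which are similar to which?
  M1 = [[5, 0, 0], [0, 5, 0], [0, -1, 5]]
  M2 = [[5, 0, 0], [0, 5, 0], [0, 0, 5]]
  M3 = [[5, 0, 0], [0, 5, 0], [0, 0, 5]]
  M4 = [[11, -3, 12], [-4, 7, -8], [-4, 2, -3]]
Characteristic polynomials: χ_{M1} = (x - 5)^3, χ_{M2} = (x - 5)^3, χ_{M3} = (x - 5)^3, χ_{M4} = (x - 5)^3.

{M1, M4}: invariant factors x - 5, (x - 5)^2.

{M2, M3}: invariant factors x - 5, x - 5, x - 5.

Matrices are similar if and only if their invariant-factor lists agree; the partition into similarity classes is {M1, M4}, {M2, M3}.

2 classes: {M1, M4}, {M2, M3}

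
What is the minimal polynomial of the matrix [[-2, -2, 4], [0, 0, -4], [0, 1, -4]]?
m_A(x) = (x + 2)^2

The characteristic polynomial factors as (x + 2)^3. The minimal polynomial is ∏(x - λ)^{k_λ} where k_λ is the size of the largest Jordan block at λ.

For λ = -2: rank(A + 2I) = 1, and the largest Jordan block has size 2 (the smallest k with rank((A + 2I)^k) = rank((A + 2I)^(k+1))).

So m_A(x) = (x + 2)^2.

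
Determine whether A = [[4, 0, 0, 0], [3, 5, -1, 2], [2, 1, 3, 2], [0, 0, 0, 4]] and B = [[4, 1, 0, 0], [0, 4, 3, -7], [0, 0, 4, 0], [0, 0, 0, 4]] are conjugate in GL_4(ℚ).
Two matrices over a field are similar if and only if they have the same invariant factors.

Both A and B have characteristic polynomial (x - 4)^4 and minimal polynomial (x - 4)^3. Computing further, both have invariant factors x - 4, (x - 4)^3. Hence A and B are similar.

Yes.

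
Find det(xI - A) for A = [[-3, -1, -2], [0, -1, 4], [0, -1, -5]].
χ_A(x) = (x + 3)^3

xI - A = [[x + 3, 1, 2], [0, x + 1, -4], [0, 1, x + 5]].

Expanding det(xI - A) along the first row:
det(xI - A) = + (x + 3)·det([[x + 1, -4], [1, x + 5]]) - (1)·det([[0, -4], [0, x + 5]]) + (2)·det([[0, x + 1], [0, 1]]).

Evaluating gives χ_A(x) = x^3 + 9x^2 + 27x + 27 = (x + 3)^3.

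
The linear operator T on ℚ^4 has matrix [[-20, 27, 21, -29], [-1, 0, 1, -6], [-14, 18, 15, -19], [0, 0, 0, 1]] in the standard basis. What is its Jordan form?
J = [[-3, 1, 0, 0], [0, -3, 0, 0], [0, 0, 1, 1], [0, 0, 0, 1]]

The characteristic polynomial is det(xI - A) = (x - 1)^2(x + 3)^2, so the eigenvalues are -3 (algebraic multiplicity 2), 1 (algebraic multiplicity 2).

For λ = -3: rank(A + 3I) = 3, rank((A + 3I)^2) = 2. The eigenspace has dimension 4 - 3 = 1, so there is 1 Jordan block; the rank sequence gives block sizes [2].

For λ = 1: rank(A - I) = 3, rank((A - I)^2) = 2. The eigenspace has dimension 4 - 3 = 1, so there is 1 Jordan block; the rank sequence gives block sizes [2].

Assembling the blocks gives the Jordan form J above.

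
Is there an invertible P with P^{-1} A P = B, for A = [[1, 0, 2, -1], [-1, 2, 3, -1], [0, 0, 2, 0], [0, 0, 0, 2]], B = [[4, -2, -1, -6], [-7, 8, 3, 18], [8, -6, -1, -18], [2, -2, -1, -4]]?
Yes.

Two matrices over a field are similar if and only if they have the same invariant factors.

Both A and B have characteristic polynomial (x - 2)^3(x - 1) and minimal polynomial (x - 2)^2(x - 1). Computing further, both have invariant factors x - 2, (x - 2)^2(x - 1). Hence A and B are similar.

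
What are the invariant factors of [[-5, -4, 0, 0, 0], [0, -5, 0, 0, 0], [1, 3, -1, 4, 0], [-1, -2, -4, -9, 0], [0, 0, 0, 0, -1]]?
The Jordan structure of A has elementary divisors (x + 5)^2, (x + 5)^2, (x + 1). Arranging the block sizes at each eigenvalue in decreasing order and taking row products gives the invariant factors.

Invariant factors (smallest first, each dividing the next): (x + 5)^2, (x + 1)(x + 5)^2.

Check: the last factor (x + 1)(x + 5)^2 is the minimal polynomial, and the product (x + 1)(x + 5)^4 is the characteristic polynomial.

(x + 5)^2, (x + 1)(x + 5)^2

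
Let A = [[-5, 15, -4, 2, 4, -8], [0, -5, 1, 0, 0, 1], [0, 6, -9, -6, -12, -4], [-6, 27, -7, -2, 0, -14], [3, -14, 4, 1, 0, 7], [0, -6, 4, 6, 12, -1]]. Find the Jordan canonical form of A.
The characteristic polynomial is det(xI - A) = (x + 2)^2(x + 3)(x + 5)^3, so the eigenvalues are -5 (algebraic multiplicity 3), -3 (algebraic multiplicity 1), -2 (algebraic multiplicity 2).

For λ = -5: rank(A + 5I) = 5, rank((A + 5I)^2) = 4, rank((A + 5I)^3) = 3. The eigenspace has dimension 6 - 5 = 1, so there is 1 Jordan block; the rank sequence gives block sizes [3].

For λ = -3: algebraic multiplicity 1 gives one 1×1 block.

For λ = -2: rank(A + 2I) = 5, rank((A + 2I)^2) = 4. The eigenspace has dimension 6 - 5 = 1, so there is 1 Jordan block; the rank sequence gives block sizes [2].

Assembling the blocks gives the Jordan form J above.

J = [[-5, 1, 0, 0, 0, 0], [0, -5, 1, 0, 0, 0], [0, 0, -5, 0, 0, 0], [0, 0, 0, -3, 0, 0], [0, 0, 0, 0, -2, 1], [0, 0, 0, 0, 0, -2]]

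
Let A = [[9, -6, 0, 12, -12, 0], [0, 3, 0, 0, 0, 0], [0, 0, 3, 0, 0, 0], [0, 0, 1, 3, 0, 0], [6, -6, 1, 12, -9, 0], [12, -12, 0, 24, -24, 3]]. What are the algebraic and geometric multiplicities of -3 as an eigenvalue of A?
The characteristic polynomial is (x - 3)^5(x + 3), so the factor x + 3 appears with exponent 1: the algebraic multiplicity is 1.

rank(A + 3I) = 5, so the eigenspace has dimension 6 - 5 = 1: the geometric multiplicity is 1.

algebraic multiplicity 1, geometric multiplicity 1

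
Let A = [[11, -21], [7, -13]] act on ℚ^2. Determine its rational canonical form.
R = [[0, -4], [1, -2]]

The invariant factors of A (the non-unit diagonal entries of the Smith normal form of xI - A over ℚ[x]) are x^2 + 2x + 4, each dividing the next. The characteristic polynomial is their product, x^2 + 2x + 4.

The rational canonical form is the block-diagonal matrix of companion matrices C(f_i):
R = [[0, -4], [1, -2]].

Note the characteristic polynomial does not split into linear factors over ℚ, so A has no Jordan form over ℚ; the rational canonical form exists over any field.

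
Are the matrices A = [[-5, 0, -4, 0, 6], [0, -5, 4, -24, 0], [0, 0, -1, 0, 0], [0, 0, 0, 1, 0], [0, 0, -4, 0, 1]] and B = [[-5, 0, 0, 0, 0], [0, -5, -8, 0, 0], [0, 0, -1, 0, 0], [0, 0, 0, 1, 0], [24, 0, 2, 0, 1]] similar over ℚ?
Yes.

Two matrices over a field are similar if and only if they have the same invariant factors.

Both A and B have characteristic polynomial (x - 1)^2(x + 1)(x + 5)^2 and minimal polynomial (x - 1)(x + 1)(x + 5). Computing further, both have invariant factors (x - 1)(x + 5), (x - 1)(x + 1)(x + 5). Hence A and B are similar.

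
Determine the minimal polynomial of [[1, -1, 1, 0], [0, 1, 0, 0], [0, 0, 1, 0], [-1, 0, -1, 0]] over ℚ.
The characteristic polynomial factors as x(x - 1)^3. The minimal polynomial is ∏(x - λ)^{k_λ} where k_λ is the size of the largest Jordan block at λ.

For λ = 0: rank(A) = 3, and the largest Jordan block has size 1 (the smallest k with rank(A^k) = rank(A^(k+1))).
For λ = 1: rank(A - I) = 2, and the largest Jordan block has size 2 (the smallest k with rank((A - I)^k) = rank((A - I)^(k+1))).

So m_A(x) = x(x - 1)^2.

m_A(x) = x(x - 1)^2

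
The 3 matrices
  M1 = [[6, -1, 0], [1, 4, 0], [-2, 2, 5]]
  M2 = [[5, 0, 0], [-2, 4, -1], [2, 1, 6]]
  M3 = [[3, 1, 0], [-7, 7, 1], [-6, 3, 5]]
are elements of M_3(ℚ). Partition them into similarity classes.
Characteristic polynomials: χ_{M1} = (x - 5)^3, χ_{M2} = (x - 5)^3, χ_{M3} = (x - 5)^3.

{M1, M2}: invariant factors x - 5, (x - 5)^2.

{M3}: invariant factors (x - 5)^3.

Matrices are similar if and only if their invariant-factor lists agree; the partition into similarity classes is {M1, M2}, {M3}.

2 classes: {M1, M2}, {M3}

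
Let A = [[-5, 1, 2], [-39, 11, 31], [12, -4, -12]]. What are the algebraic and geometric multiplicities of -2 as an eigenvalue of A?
The characteristic polynomial is (x + 2)^3, so the factor x + 2 appears with exponent 3: the algebraic multiplicity is 3.

rank(A + 2I) = 2, so the eigenspace has dimension 3 - 2 = 1: the geometric multiplicity is 1.

Since 1 < 3, A is not diagonalizable.

algebraic multiplicity 3, geometric multiplicity 1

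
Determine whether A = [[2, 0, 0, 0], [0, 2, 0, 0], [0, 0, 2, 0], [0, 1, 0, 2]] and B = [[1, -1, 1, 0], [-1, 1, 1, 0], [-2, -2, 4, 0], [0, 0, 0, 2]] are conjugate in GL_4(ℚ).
Two matrices over a field are similar if and only if they have the same invariant factors.

Both A and B have characteristic polynomial (x - 2)^4 and minimal polynomial (x - 2)^2. Computing further, both have invariant factors x - 2, x - 2, (x - 2)^2. Hence A and B are similar.

Yes.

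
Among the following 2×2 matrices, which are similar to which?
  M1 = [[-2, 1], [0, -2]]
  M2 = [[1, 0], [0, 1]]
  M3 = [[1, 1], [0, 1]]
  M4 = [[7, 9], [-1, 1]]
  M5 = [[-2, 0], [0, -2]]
Characteristic polynomials: χ_{M1} = (x + 2)^2, χ_{M2} = (x - 1)^2, χ_{M3} = (x - 1)^2, χ_{M4} = (x - 4)^2, χ_{M5} = (x + 2)^2.

{M1}: invariant factors (x + 2)^2.

{M2}: invariant factors x - 1, x - 1.

{M3}: invariant factors (x - 1)^2.

{M4}: invariant factors (x - 4)^2.

{M5}: invariant factors x + 2, x + 2.

Matrices are similar if and only if their invariant-factor lists agree; the partition into similarity classes is {M1}, {M2}, {M3}, {M4}, {M5}.

5 classes: {M1}, {M2}, {M3}, {M4}, {M5}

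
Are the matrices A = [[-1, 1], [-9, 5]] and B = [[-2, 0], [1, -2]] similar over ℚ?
No.

trace(A) = 4 but trace(B) = -4. The trace is a similarity invariant, so A and B are not similar.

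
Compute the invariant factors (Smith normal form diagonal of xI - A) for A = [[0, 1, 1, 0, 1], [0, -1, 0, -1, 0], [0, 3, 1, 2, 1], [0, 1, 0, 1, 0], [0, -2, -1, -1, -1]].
x, x^2, x^2

The Jordan structure of A has elementary divisors x^2, x^2, x. Arranging the block sizes at each eigenvalue in decreasing order and taking row products gives the invariant factors.

Invariant factors (smallest first, each dividing the next): x, x^2, x^2.

Check: the last factor x^2 is the minimal polynomial, and the product x^5 is the characteristic polynomial.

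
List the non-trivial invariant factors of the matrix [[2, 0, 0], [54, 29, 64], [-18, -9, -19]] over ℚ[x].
The Jordan structure of A has elementary divisors (x - 2), (x - 5)^2. Arranging the block sizes at each eigenvalue in decreasing order and taking row products gives the invariant factors.

Invariant factors (smallest first, each dividing the next): (x - 5)^2(x - 2).

Check: the last factor (x - 5)^2(x - 2) is the minimal polynomial, and the product (x - 5)^2(x - 2) is the characteristic polynomial.

(x - 5)^2(x - 2)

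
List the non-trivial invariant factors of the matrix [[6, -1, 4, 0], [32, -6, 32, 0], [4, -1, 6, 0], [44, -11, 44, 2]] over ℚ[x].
x - 2, x - 2, (x - 2)^2

The Jordan structure of A has elementary divisors (x - 2)^2, (x - 2), (x - 2). Arranging the block sizes at each eigenvalue in decreasing order and taking row products gives the invariant factors.

Invariant factors (smallest first, each dividing the next): x - 2, x - 2, (x - 2)^2.

Check: the last factor (x - 2)^2 is the minimal polynomial, and the product (x - 2)^4 is the characteristic polynomial.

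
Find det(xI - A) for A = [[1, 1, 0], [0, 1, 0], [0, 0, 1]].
xI - A = [[x - 1, -1, 0], [0, x - 1, 0], [0, 0, x - 1]].

Expanding det(xI - A) along the first row:
det(xI - A) = + (x - 1)·det([[x - 1, 0], [0, x - 1]]) - (-1)·det([[0, 0], [0, x - 1]]) + (0)·det([[0, x - 1], [0, 0]]).

Evaluating gives χ_A(x) = x^3 - 3x^2 + 3x - 1 = (x - 1)^3.

χ_A(x) = (x - 1)^3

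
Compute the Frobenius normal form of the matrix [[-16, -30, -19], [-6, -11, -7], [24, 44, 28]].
The invariant factors of A (the non-unit diagonal entries of the Smith normal form of xI - A over ℚ[x]) are x(x^2 - x + 4), each dividing the next. The characteristic polynomial is their product, x(x^2 - x + 4).

The rational canonical form is the block-diagonal matrix of companion matrices C(f_i):
R = [[0, 0, 0], [1, 0, -4], [0, 1, 1]].

Note the characteristic polynomial does not split into linear factors over ℚ, so A has no Jordan form over ℚ; the rational canonical form exists over any field.

R = [[0, 0, 0], [1, 0, -4], [0, 1, 1]]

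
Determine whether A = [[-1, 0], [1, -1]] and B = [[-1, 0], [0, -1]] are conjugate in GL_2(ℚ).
Both have characteristic polynomial (x + 1)^2, but the minimal polynomial of A is (x + 1)^2 while the minimal polynomial of B is x + 1. The minimal polynomial is a similarity invariant, so A and B are not similar.

No.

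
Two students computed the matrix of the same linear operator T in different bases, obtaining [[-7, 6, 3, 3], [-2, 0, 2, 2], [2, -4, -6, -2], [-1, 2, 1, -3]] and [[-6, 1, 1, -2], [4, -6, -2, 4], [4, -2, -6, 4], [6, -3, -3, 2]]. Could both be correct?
Yes.

Two matrices over a field are similar if and only if they have the same invariant factors.

Both A and B have characteristic polynomial (x + 4)^4 and minimal polynomial (x + 4)^2. Computing further, both have invariant factors x + 4, x + 4, (x + 4)^2. Hence A and B are similar.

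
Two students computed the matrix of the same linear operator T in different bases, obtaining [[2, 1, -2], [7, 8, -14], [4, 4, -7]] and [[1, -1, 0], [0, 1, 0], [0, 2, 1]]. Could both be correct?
Yes.

Two matrices over a field are similar if and only if they have the same invariant factors.

Both A and B have characteristic polynomial (x - 1)^3 and minimal polynomial (x - 1)^2. Computing further, both have invariant factors x - 1, (x - 1)^2. Hence A and B are similar.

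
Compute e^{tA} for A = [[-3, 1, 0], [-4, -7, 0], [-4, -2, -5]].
A has Jordan form J = [[-5, 1, 0], [0, -5, 0], [0, 0, -5]] with A = PJP^{-1}, so e^{tA} = P e^{tJ} P^{-1}.

For a Jordan block J_k(λ), e^{tJ_k(λ)} = e^{λt} · (I + tN + t^2 N^2/2! + ... + t^{k-1} N^{k-1}/(k-1)!) where N is the nilpotent superdiagonal part.

Assembling the blocks and conjugating back gives the entries of e^{tA} as shown above.

e^{tA} = [[(2*t + 1)*e^{-5*t}, t*e^{-5*t}, 0], [-4*t*e^{-5*t}, (1 - 2*t)*e^{-5*t}, 0], [-4*t*e^{-5*t}, -2*t*e^{-5*t}, e^{-5*t}]]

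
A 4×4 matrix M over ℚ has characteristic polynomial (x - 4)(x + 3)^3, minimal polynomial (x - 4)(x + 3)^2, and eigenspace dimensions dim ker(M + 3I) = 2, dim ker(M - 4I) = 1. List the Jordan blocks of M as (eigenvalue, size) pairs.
λ = -3: algebraic multiplicity 3 (exponent in χ_M), largest block size 2 (exponent in m_M), 2 blocks (geometric multiplicity). These force block sizes [2, 1].
λ = 4: algebraic multiplicity 1 (exponent in χ_M), largest block size 1 (exponent in m_M), 1 block (geometric multiplicity). This forces block sizes [1].

Jordan blocks: (-3, 2), (-3, 1), (4, 1)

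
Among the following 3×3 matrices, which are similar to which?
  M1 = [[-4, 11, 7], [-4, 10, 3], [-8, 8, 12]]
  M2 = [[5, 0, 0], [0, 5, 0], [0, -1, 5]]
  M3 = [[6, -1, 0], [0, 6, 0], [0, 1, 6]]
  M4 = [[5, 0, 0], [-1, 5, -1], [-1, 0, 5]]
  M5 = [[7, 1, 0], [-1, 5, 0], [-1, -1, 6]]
4 classes: {M1}, {M2}, {M3, M5}, {M4}

Characteristic polynomials: χ_{M1} = (x - 6)^3, χ_{M2} = (x - 5)^3, χ_{M3} = (x - 6)^3, χ_{M4} = (x - 5)^3, χ_{M5} = (x - 6)^3.

{M1}: invariant factors (x - 6)^3.

{M2}: invariant factors x - 5, (x - 5)^2.

{M3, M5}: invariant factors x - 6, (x - 6)^2.

{M4}: invariant factors (x - 5)^3.

Matrices are similar if and only if their invariant-factor lists agree; the partition into similarity classes is {M1}, {M2}, {M3, M5}, {M4}.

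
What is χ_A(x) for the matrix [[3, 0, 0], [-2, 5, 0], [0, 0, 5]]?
χ_A(x) = (x - 5)^2(x - 3)

xI - A = [[x - 3, 0, 0], [2, x - 5, 0], [0, 0, x - 5]].

Expanding det(xI - A) along the first row:
det(xI - A) = + (x - 3)·det([[x - 5, 0], [0, x - 5]]) - (0)·det([[2, 0], [0, x - 5]]) + (0)·det([[2, x - 5], [0, 0]]).

Evaluating gives χ_A(x) = x^3 - 13x^2 + 55x - 75 = (x - 5)^2(x - 3).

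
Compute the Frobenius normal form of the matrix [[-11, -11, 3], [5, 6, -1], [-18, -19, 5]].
R = [[0, 0, -5], [1, 0, 1], [0, 1, 0]]

The invariant factors of A (the non-unit diagonal entries of the Smith normal form of xI - A over ℚ[x]) are x^3 - x + 5, each dividing the next. The characteristic polynomial is their product, x^3 - x + 5.

The rational canonical form is the block-diagonal matrix of companion matrices C(f_i):
R = [[0, 0, -5], [1, 0, 1], [0, 1, 0]].

Note the characteristic polynomial does not split into linear factors over ℚ, so A has no Jordan form over ℚ; the rational canonical form exists over any field.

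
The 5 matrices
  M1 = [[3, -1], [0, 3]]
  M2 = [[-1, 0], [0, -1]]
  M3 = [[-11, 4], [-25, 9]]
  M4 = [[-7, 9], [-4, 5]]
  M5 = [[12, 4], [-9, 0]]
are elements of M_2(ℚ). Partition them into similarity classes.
Characteristic polynomials: χ_{M1} = (x - 3)^2, χ_{M2} = (x + 1)^2, χ_{M3} = (x + 1)^2, χ_{M4} = (x + 1)^2, χ_{M5} = (x - 6)^2.

{M1}: invariant factors (x - 3)^2.

{M2}: invariant factors x + 1, x + 1.

{M3, M4}: invariant factors (x + 1)^2.

{M5}: invariant factors (x - 6)^2.

Matrices are similar if and only if their invariant-factor lists agree; the partition into similarity classes is {M1}, {M2}, {M3, M4}, {M5}.

4 classes: {M1}, {M2}, {M3, M4}, {M5}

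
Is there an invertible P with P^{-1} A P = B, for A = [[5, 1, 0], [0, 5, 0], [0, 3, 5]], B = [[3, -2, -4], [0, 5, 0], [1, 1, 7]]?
Yes.

Two matrices over a field are similar if and only if they have the same invariant factors.

Both A and B have characteristic polynomial (x - 5)^3 and minimal polynomial (x - 5)^2. Computing further, both have invariant factors x - 5, (x - 5)^2. Hence A and B are similar.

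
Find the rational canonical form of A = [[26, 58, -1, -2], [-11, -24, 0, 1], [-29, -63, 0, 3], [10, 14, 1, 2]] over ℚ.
The invariant factors of A (the non-unit diagonal entries of the Smith normal form of xI - A over ℚ[x]) are (x^2 - 2x - 6)^2, each dividing the next. The characteristic polynomial is their product, (x^2 - 2x - 6)^2.

The rational canonical form is the block-diagonal matrix of companion matrices C(f_i):
R = [[0, 0, 0, -36], [1, 0, 0, -24], [0, 1, 0, 8], [0, 0, 1, 4]].

Note the characteristic polynomial does not split into linear factors over ℚ, so A has no Jordan form over ℚ; the rational canonical form exists over any field.

R = [[0, 0, 0, -36], [1, 0, 0, -24], [0, 1, 0, 8], [0, 0, 1, 4]]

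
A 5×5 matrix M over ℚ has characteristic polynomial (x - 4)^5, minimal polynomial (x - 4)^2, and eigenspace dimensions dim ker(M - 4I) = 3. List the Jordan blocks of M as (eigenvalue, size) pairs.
λ = 4: algebraic multiplicity 5 (exponent in χ_M), largest block size 2 (exponent in m_M), 3 blocks (geometric multiplicity). These force block sizes [2, 2, 1].

Jordan blocks: (4, 2), (4, 2), (4, 1)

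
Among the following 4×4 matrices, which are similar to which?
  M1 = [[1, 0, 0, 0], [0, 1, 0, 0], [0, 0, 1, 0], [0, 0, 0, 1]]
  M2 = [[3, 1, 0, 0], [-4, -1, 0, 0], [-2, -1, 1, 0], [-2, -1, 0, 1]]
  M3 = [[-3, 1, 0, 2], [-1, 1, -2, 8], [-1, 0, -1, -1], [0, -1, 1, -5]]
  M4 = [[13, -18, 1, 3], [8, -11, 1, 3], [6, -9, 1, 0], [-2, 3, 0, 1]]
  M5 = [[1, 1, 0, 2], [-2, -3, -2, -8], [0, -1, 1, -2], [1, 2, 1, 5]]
Characteristic polynomials: χ_{M1} = (x - 1)^4, χ_{M2} = (x - 1)^4, χ_{M3} = (x + 2)^4, χ_{M4} = (x - 1)^4, χ_{M5} = (x - 1)^4.

{M1}: invariant factors x - 1, x - 1, x - 1, x - 1.

{M2}: invariant factors x - 1, x - 1, (x - 1)^2.

{M3}: invariant factors (x + 2)^2, (x + 2)^2.

{M4}: invariant factors x - 1, (x - 1)^3.

{M5}: invariant factors (x - 1)^2, (x - 1)^2.

Matrices are similar if and only if their invariant-factor lists agree; the partition into similarity classes is {M1}, {M2}, {M3}, {M4}, {M5}.

5 classes: {M1}, {M2}, {M3}, {M4}, {M5}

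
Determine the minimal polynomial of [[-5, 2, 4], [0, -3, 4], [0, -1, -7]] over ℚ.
m_A(x) = (x + 5)^2

The characteristic polynomial factors as (x + 5)^3. The minimal polynomial is ∏(x - λ)^{k_λ} where k_λ is the size of the largest Jordan block at λ.

For λ = -5: rank(A + 5I) = 1, and the largest Jordan block has size 2 (the smallest k with rank((A + 5I)^k) = rank((A + 5I)^(k+1))).

So m_A(x) = (x + 5)^2.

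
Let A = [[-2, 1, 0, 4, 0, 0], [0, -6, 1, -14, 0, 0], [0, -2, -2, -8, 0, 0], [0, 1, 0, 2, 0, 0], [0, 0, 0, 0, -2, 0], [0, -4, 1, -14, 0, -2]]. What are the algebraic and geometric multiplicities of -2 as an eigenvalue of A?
algebraic multiplicity 6, geometric multiplicity 4

The characteristic polynomial is (x + 2)^6, so the factor x + 2 appears with exponent 6: the algebraic multiplicity is 6.

rank(A + 2I) = 2, so the eigenspace has dimension 6 - 2 = 4: the geometric multiplicity is 4.

Since 4 < 6, A is not diagonalizable.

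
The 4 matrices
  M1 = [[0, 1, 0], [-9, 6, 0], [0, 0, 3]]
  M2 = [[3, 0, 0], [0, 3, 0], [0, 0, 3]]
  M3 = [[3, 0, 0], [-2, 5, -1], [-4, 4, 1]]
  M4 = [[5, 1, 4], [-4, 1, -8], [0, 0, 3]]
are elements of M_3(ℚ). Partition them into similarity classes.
2 classes: {M1, M3, M4}, {M2}

Characteristic polynomials: χ_{M1} = (x - 3)^3, χ_{M2} = (x - 3)^3, χ_{M3} = (x - 3)^3, χ_{M4} = (x - 3)^3.

{M1, M3, M4}: invariant factors x - 3, (x - 3)^2.

{M2}: invariant factors x - 3, x - 3, x - 3.

Matrices are similar if and only if their invariant-factor lists agree; the partition into similarity classes is {M1, M3, M4}, {M2}.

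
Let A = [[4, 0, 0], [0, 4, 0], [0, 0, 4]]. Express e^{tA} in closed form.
A has Jordan form J = [[4, 0, 0], [0, 4, 0], [0, 0, 4]] with A = PJP^{-1}, so e^{tA} = P e^{tJ} P^{-1}.

For a Jordan block J_k(λ), e^{tJ_k(λ)} = e^{λt} · (I + tN + t^2 N^2/2! + ... + t^{k-1} N^{k-1}/(k-1)!) where N is the nilpotent superdiagonal part.

Assembling the blocks and conjugating back gives the entries of e^{tA} as shown above.

e^{tA} = [[e^{4*t}, 0, 0], [0, e^{4*t}, 0], [0, 0, e^{4*t}]]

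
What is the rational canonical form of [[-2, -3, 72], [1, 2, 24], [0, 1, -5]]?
The invariant factors of A (the non-unit diagonal entries of the Smith normal form of xI - A over ℚ[x]) are (x - 5)(x + 5)^2, each dividing the next. The characteristic polynomial is their product, (x - 5)(x + 5)^2.

The rational canonical form is the block-diagonal matrix of companion matrices C(f_i):
R = [[0, 0, 125], [1, 0, 25], [0, 1, -5]].

R = [[0, 0, 125], [1, 0, 25], [0, 1, -5]]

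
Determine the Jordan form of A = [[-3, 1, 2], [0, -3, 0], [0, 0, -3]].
The characteristic polynomial is det(xI - A) = (x + 3)^3, so the eigenvalues are -3 (algebraic multiplicity 3).

For λ = -3: rank(A + 3I) = 1, rank((A + 3I)^2) = 0. The eigenspace has dimension 3 - 1 = 2, so there are 2 Jordan blocks; the rank sequence gives block sizes [2, 1].

Assembling the blocks gives the Jordan form J above.

J = [[-3, 1, 0], [0, -3, 0], [0, 0, -3]]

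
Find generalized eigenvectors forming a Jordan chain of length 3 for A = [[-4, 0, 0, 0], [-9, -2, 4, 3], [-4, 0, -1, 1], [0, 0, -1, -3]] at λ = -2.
v_1 = [[0, -2, 0, 1]]^T, v_2 = [[0, 3, 1, -1]]^T, v_3 = [[0, 1, 0, 0]]^T

We seek v_1 ∈ ker((A + 2I)^3) \ ker((A + 2I)^2), then set v_{i+1} = (A + 2I) v_i.

One such chain is v_1 = [[0, -2, 0, 1]]^T, v_2 = [[0, 3, 1, -1]]^T, v_3 = [[0, 1, 0, 0]]^T. Check: (A + 2I) v_3 = [[0, 0, 0, 0]]^T = 0.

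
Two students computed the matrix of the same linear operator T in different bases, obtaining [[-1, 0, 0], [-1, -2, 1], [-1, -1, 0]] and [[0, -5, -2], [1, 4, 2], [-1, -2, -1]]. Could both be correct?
trace(A) = -3 but trace(B) = 3. The trace is a similarity invariant, so A and B are not similar.

No.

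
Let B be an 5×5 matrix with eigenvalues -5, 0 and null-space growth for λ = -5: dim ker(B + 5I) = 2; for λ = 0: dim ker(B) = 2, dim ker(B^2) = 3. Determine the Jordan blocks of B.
λ = -5: successive nullity increments [2] count blocks of size ≥ k; block sizes are [1, 1].
λ = 0: successive nullity increments [2, 1] count blocks of size ≥ k; block sizes are [2, 1].

Jordan blocks: (-5, 1), (-5, 1), (0, 2), (0, 1)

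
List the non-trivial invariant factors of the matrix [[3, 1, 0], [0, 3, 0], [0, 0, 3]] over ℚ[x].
The Jordan structure of A has elementary divisors (x - 3)^2, (x - 3). Arranging the block sizes at each eigenvalue in decreasing order and taking row products gives the invariant factors.

Invariant factors (smallest first, each dividing the next): x - 3, (x - 3)^2.

Check: the last factor (x - 3)^2 is the minimal polynomial, and the product (x - 3)^3 is the characteristic polynomial.

x - 3, (x - 3)^2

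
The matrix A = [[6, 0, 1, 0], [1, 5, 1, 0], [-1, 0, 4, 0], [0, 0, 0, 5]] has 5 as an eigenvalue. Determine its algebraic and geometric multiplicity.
algebraic multiplicity 4, geometric multiplicity 3

The characteristic polynomial is (x - 5)^4, so the factor x - 5 appears with exponent 4: the algebraic multiplicity is 4.

rank(A - 5I) = 1, so the eigenspace has dimension 4 - 1 = 3: the geometric multiplicity is 3.

Since 3 < 4, A is not diagonalizable.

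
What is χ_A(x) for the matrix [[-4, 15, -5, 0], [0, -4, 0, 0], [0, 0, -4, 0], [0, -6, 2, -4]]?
χ_A(x) = (x + 4)^4

xI - A = [[x + 4, -15, 5, 0], [0, x + 4, 0, 0], [0, 0, x + 4, 0], [0, 6, -2, x + 4]].

Expanding det(xI - A) along the first row:
det(xI - A) = + (x + 4)·det([[x + 4, 0, 0], [0, x + 4, 0], [6, -2, x + 4]]) - (-15)·det([[0, 0, 0], [0, x + 4, 0], [0, -2, x + 4]]) + (5)·det([[0, x + 4, 0], [0, 0, 0], [0, 6, x + 4]]) - (0)·det([[0, x + 4, 0], [0, 0, x + 4], [0, 6, -2]]).

Evaluating gives χ_A(x) = x^4 + 16x^3 + 96x^2 + 256x + 256 = (x + 4)^4.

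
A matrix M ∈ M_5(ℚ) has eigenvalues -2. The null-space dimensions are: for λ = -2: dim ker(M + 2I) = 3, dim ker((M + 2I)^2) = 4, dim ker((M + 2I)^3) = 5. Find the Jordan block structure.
Jordan blocks: (-2, 3), (-2, 1), (-2, 1)

λ = -2: successive nullity increments [3, 1, 1] count blocks of size ≥ k; block sizes are [3, 1, 1].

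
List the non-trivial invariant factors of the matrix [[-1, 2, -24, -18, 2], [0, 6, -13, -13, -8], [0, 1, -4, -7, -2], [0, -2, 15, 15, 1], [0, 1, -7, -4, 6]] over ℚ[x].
(x - 6)^3(x - 5)(x + 1)

The Jordan structure of A has elementary divisors (x + 1), (x - 5), (x - 6)^3. Arranging the block sizes at each eigenvalue in decreasing order and taking row products gives the invariant factors.

Invariant factors (smallest first, each dividing the next): (x - 6)^3(x - 5)(x + 1).

Check: the last factor (x - 6)^3(x - 5)(x + 1) is the minimal polynomial, and the product (x - 6)^3(x - 5)(x + 1) is the characteristic polynomial.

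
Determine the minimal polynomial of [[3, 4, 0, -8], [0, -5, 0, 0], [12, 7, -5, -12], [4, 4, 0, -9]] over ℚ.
m_A(x) = (x + 1)(x + 5)^2

The characteristic polynomial factors as (x + 1)(x + 5)^3. The minimal polynomial is ∏(x - λ)^{k_λ} where k_λ is the size of the largest Jordan block at λ.

For λ = -5: rank(A + 5I) = 2, and the largest Jordan block has size 2 (the smallest k with rank((A + 5I)^k) = rank((A + 5I)^(k+1))).
For λ = -1: rank(A + I) = 3, and the largest Jordan block has size 1 (the smallest k with rank((A + I)^k) = rank((A + I)^(k+1))).

So m_A(x) = (x + 1)(x + 5)^2.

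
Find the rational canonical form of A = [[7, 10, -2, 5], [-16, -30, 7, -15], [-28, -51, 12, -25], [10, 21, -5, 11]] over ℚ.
The invariant factors of A (the non-unit diagonal entries of the Smith normal form of xI - A over ℚ[x]) are x - 1, (x - 1)^2(x + 3), each dividing the next. The characteristic polynomial is their product, (x - 1)^3(x + 3).

The rational canonical form is the block-diagonal matrix of companion matrices C(f_i):
R = [[1, 0, 0, 0], [0, 0, 0, -3], [0, 1, 0, 5], [0, 0, 1, -1]].

R = [[1, 0, 0, 0], [0, 0, 0, -3], [0, 1, 0, 5], [0, 0, 1, -1]]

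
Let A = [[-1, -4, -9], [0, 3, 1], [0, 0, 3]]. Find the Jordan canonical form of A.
The characteristic polynomial is det(xI - A) = (x - 3)^2(x + 1), so the eigenvalues are -1 (algebraic multiplicity 1), 3 (algebraic multiplicity 2).

For λ = -1: algebraic multiplicity 1 gives one 1×1 block.

For λ = 3: rank(A - 3I) = 2, rank((A - 3I)^2) = 1. The eigenspace has dimension 3 - 2 = 1, so there is 1 Jordan block; the rank sequence gives block sizes [2].

Assembling the blocks gives the Jordan form J above.

J = [[-1, 0, 0], [0, 3, 1], [0, 0, 3]]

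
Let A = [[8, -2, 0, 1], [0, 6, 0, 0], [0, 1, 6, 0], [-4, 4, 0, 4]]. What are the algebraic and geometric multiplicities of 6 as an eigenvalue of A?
The characteristic polynomial is (x - 6)^4, so the factor x - 6 appears with exponent 4: the algebraic multiplicity is 4.

rank(A - 6I) = 2, so the eigenspace has dimension 4 - 2 = 2: the geometric multiplicity is 2.

Since 2 < 4, A is not diagonalizable.

algebraic multiplicity 4, geometric multiplicity 2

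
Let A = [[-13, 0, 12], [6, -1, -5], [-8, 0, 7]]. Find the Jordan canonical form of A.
J = [[-5, 0, 0], [0, -1, 1], [0, 0, -1]]

The characteristic polynomial is det(xI - A) = (x + 1)^2(x + 5), so the eigenvalues are -5 (algebraic multiplicity 1), -1 (algebraic multiplicity 2).

For λ = -5: algebraic multiplicity 1 gives one 1×1 block.

For λ = -1: rank(A + I) = 2, rank((A + I)^2) = 1. The eigenspace has dimension 3 - 2 = 1, so there is 1 Jordan block; the rank sequence gives block sizes [2].

Assembling the blocks gives the Jordan form J above.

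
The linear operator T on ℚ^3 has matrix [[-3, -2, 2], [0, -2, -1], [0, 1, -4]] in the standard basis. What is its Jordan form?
J = [[-3, 1, 0], [0, -3, 0], [0, 0, -3]]

The characteristic polynomial is det(xI - A) = (x + 3)^3, so the eigenvalues are -3 (algebraic multiplicity 3).

For λ = -3: rank(A + 3I) = 1, rank((A + 3I)^2) = 0. The eigenspace has dimension 3 - 1 = 2, so there are 2 Jordan blocks; the rank sequence gives block sizes [2, 1].

Assembling the blocks gives the Jordan form J above.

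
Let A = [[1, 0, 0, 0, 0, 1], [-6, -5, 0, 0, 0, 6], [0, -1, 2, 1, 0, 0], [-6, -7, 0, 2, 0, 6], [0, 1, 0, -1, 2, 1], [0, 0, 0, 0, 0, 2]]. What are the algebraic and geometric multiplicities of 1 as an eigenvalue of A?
algebraic multiplicity 1, geometric multiplicity 1

The characteristic polynomial is (x - 2)^4(x - 1)(x + 5), so the factor x - 1 appears with exponent 1: the algebraic multiplicity is 1.

rank(A - I) = 5, so the eigenspace has dimension 6 - 5 = 1: the geometric multiplicity is 1.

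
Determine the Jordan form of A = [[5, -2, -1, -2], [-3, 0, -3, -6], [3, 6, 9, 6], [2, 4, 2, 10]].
J = [[6, 1, 0, 0], [0, 6, 0, 0], [0, 0, 6, 0], [0, 0, 0, 6]]

The characteristic polynomial is det(xI - A) = (x - 6)^4, so the eigenvalues are 6 (algebraic multiplicity 4).

For λ = 6: rank(A - 6I) = 1, rank((A - 6I)^2) = 0. The eigenspace has dimension 4 - 1 = 3, so there are 3 Jordan blocks; the rank sequence gives block sizes [2, 1, 1].

Assembling the blocks gives the Jordan form J above.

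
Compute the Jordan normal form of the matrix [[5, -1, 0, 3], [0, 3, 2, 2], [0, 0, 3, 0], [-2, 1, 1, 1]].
The characteristic polynomial is det(xI - A) = (x - 3)^4, so the eigenvalues are 3 (algebraic multiplicity 4).

For λ = 3: rank(A - 3I) = 2, rank((A - 3I)^2) = 1, rank((A - 3I)^3) = 0. The eigenspace has dimension 4 - 2 = 2, so there are 2 Jordan blocks; the rank sequence gives block sizes [3, 1].

Assembling the blocks gives the Jordan form J above.

J = [[3, 1, 0, 0], [0, 3, 1, 0], [0, 0, 3, 0], [0, 0, 0, 3]]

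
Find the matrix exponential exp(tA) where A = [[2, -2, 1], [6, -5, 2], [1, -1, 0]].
e^{tA} = [[(-t^2 + 3*t + 1)*e^{-t}, t*(t - 4)*e^{-t}/2, t*e^{-t}], [2*t*(3 - t)*e^{-t}, (t^2 - 4*t + 1)*e^{-t}, 2*t*e^{-t}], [t*(1 - t)*e^{-t}, t*(t - 2)*e^{-t}/2, (t + 1)*e^{-t}]]

A has Jordan form J = [[-1, 1, 0], [0, -1, 1], [0, 0, -1]] with A = PJP^{-1}, so e^{tA} = P e^{tJ} P^{-1}.

For a Jordan block J_k(λ), e^{tJ_k(λ)} = e^{λt} · (I + tN + t^2 N^2/2! + ... + t^{k-1} N^{k-1}/(k-1)!) where N is the nilpotent superdiagonal part.

Assembling the blocks and conjugating back gives the entries of e^{tA} as shown above.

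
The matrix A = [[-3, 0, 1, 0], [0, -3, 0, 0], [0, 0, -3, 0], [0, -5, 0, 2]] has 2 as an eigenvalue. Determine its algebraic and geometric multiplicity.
The characteristic polynomial is (x - 2)(x + 3)^3, so the factor x - 2 appears with exponent 1: the algebraic multiplicity is 1.

rank(A - 2I) = 3, so the eigenspace has dimension 4 - 3 = 1: the geometric multiplicity is 1.

algebraic multiplicity 1, geometric multiplicity 1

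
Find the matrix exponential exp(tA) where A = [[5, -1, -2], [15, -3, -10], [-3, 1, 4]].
e^{tA} = [[(3*t + 1)*e^{2*t}, -t*e^{2*t}, -2*t*e^{2*t}], [15*t*e^{2*t}, (1 - 5*t)*e^{2*t}, -10*t*e^{2*t}], [-3*t*e^{2*t}, t*e^{2*t}, (2*t + 1)*e^{2*t}]]

A has Jordan form J = [[2, 1, 0], [0, 2, 0], [0, 0, 2]] with A = PJP^{-1}, so e^{tA} = P e^{tJ} P^{-1}.

For a Jordan block J_k(λ), e^{tJ_k(λ)} = e^{λt} · (I + tN + t^2 N^2/2! + ... + t^{k-1} N^{k-1}/(k-1)!) where N is the nilpotent superdiagonal part.

Assembling the blocks and conjugating back gives the entries of e^{tA} as shown above.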